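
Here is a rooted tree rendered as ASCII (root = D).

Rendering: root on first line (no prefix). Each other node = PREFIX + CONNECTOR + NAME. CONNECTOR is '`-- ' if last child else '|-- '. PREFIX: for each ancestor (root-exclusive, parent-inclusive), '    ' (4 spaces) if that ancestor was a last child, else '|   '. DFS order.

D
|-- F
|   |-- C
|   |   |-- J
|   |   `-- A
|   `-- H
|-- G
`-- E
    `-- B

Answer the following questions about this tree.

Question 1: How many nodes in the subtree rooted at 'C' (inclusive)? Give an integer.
Subtree rooted at C contains: A, C, J
Count = 3

Answer: 3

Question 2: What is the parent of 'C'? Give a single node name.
Answer: F

Derivation:
Scan adjacency: C appears as child of F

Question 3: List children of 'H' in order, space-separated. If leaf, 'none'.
Answer: none

Derivation:
Node H's children (from adjacency): (leaf)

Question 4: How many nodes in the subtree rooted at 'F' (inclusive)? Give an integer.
Subtree rooted at F contains: A, C, F, H, J
Count = 5

Answer: 5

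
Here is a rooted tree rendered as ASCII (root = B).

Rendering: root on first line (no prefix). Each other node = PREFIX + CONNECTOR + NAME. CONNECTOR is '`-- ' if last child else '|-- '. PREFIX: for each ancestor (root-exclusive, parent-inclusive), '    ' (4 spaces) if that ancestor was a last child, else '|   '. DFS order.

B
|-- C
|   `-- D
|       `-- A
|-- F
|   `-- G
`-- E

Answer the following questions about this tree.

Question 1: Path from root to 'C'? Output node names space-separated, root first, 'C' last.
Answer: B C

Derivation:
Walk down from root: B -> C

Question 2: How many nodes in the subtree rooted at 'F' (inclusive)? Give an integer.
Subtree rooted at F contains: F, G
Count = 2

Answer: 2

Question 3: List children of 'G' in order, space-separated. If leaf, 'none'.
Node G's children (from adjacency): (leaf)

Answer: none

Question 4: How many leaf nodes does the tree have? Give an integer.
Leaves (nodes with no children): A, E, G

Answer: 3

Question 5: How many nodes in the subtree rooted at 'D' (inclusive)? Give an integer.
Answer: 2

Derivation:
Subtree rooted at D contains: A, D
Count = 2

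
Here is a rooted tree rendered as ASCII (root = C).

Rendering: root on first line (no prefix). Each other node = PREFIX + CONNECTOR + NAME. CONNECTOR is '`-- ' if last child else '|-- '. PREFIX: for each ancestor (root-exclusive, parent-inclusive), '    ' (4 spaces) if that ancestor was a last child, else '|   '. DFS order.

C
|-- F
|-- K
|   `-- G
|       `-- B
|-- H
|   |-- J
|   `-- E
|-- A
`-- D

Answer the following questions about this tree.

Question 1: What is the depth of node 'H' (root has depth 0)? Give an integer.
Answer: 1

Derivation:
Path from root to H: C -> H
Depth = number of edges = 1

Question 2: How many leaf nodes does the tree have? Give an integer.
Answer: 6

Derivation:
Leaves (nodes with no children): A, B, D, E, F, J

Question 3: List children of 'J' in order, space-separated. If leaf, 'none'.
Answer: none

Derivation:
Node J's children (from adjacency): (leaf)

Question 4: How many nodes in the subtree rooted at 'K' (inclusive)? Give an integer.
Subtree rooted at K contains: B, G, K
Count = 3

Answer: 3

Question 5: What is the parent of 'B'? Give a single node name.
Scan adjacency: B appears as child of G

Answer: G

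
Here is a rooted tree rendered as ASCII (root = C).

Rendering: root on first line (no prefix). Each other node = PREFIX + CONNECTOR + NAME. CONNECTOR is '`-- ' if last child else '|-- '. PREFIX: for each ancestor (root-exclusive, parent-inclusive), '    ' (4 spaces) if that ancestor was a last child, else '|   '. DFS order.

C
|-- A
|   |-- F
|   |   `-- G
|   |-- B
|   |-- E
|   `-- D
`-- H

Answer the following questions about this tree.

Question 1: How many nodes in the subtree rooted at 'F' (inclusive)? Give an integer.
Answer: 2

Derivation:
Subtree rooted at F contains: F, G
Count = 2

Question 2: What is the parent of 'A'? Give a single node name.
Answer: C

Derivation:
Scan adjacency: A appears as child of C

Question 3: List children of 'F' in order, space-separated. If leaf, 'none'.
Node F's children (from adjacency): G

Answer: G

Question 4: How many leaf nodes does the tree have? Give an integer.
Leaves (nodes with no children): B, D, E, G, H

Answer: 5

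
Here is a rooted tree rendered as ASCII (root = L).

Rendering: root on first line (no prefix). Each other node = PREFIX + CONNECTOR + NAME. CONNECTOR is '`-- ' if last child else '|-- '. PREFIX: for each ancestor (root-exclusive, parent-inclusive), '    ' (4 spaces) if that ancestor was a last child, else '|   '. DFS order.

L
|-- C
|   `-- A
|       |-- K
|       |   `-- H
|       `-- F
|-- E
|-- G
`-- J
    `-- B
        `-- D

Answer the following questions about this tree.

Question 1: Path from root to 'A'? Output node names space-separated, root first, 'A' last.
Walk down from root: L -> C -> A

Answer: L C A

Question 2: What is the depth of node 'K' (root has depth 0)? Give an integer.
Answer: 3

Derivation:
Path from root to K: L -> C -> A -> K
Depth = number of edges = 3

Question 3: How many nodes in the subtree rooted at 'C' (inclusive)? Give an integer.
Answer: 5

Derivation:
Subtree rooted at C contains: A, C, F, H, K
Count = 5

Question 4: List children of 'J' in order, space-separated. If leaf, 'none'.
Answer: B

Derivation:
Node J's children (from adjacency): B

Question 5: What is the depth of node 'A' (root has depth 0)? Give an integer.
Answer: 2

Derivation:
Path from root to A: L -> C -> A
Depth = number of edges = 2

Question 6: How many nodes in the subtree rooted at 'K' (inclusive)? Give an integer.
Answer: 2

Derivation:
Subtree rooted at K contains: H, K
Count = 2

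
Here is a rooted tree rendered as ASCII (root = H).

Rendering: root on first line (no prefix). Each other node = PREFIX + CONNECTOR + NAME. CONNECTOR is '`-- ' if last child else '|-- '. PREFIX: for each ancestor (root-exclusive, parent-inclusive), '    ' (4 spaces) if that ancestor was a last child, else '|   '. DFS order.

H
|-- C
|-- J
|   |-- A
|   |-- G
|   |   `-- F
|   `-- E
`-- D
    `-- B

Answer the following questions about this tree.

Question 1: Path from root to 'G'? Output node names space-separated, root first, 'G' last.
Walk down from root: H -> J -> G

Answer: H J G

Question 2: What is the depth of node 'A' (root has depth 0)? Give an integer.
Answer: 2

Derivation:
Path from root to A: H -> J -> A
Depth = number of edges = 2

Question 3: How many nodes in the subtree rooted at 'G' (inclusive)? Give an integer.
Subtree rooted at G contains: F, G
Count = 2

Answer: 2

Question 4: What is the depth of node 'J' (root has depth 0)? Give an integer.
Answer: 1

Derivation:
Path from root to J: H -> J
Depth = number of edges = 1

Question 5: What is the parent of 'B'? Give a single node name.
Scan adjacency: B appears as child of D

Answer: D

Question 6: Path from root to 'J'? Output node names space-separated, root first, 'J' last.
Walk down from root: H -> J

Answer: H J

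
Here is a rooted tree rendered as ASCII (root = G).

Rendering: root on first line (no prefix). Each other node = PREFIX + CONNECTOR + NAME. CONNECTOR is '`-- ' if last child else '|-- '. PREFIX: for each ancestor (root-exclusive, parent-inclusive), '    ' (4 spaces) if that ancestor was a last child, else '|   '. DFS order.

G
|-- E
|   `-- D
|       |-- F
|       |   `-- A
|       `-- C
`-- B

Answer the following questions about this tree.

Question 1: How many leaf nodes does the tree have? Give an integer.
Leaves (nodes with no children): A, B, C

Answer: 3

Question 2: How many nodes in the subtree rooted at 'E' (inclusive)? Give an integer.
Answer: 5

Derivation:
Subtree rooted at E contains: A, C, D, E, F
Count = 5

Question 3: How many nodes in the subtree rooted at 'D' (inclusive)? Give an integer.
Subtree rooted at D contains: A, C, D, F
Count = 4

Answer: 4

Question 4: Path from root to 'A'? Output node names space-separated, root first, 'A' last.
Answer: G E D F A

Derivation:
Walk down from root: G -> E -> D -> F -> A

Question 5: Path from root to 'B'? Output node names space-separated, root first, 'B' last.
Walk down from root: G -> B

Answer: G B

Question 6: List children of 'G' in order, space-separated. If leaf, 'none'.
Answer: E B

Derivation:
Node G's children (from adjacency): E, B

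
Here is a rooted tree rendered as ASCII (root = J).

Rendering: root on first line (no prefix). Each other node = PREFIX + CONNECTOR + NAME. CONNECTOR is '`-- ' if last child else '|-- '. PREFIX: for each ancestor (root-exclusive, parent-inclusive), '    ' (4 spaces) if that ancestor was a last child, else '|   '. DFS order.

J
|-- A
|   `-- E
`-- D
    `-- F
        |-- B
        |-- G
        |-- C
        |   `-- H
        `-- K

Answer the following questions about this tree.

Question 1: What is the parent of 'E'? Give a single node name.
Answer: A

Derivation:
Scan adjacency: E appears as child of A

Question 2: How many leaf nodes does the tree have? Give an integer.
Leaves (nodes with no children): B, E, G, H, K

Answer: 5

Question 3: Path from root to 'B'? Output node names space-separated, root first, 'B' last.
Walk down from root: J -> D -> F -> B

Answer: J D F B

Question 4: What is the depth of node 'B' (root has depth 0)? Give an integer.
Answer: 3

Derivation:
Path from root to B: J -> D -> F -> B
Depth = number of edges = 3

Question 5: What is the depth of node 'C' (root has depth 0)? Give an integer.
Answer: 3

Derivation:
Path from root to C: J -> D -> F -> C
Depth = number of edges = 3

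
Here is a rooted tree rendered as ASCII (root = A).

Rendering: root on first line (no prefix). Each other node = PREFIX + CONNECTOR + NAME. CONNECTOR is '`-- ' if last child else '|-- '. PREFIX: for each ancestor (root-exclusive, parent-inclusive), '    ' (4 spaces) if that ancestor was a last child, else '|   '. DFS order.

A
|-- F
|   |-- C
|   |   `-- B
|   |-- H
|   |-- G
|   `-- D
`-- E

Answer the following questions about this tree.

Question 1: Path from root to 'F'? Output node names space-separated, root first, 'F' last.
Walk down from root: A -> F

Answer: A F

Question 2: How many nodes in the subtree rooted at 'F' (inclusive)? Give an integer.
Answer: 6

Derivation:
Subtree rooted at F contains: B, C, D, F, G, H
Count = 6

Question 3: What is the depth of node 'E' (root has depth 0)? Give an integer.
Answer: 1

Derivation:
Path from root to E: A -> E
Depth = number of edges = 1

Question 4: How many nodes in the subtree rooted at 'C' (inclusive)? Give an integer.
Subtree rooted at C contains: B, C
Count = 2

Answer: 2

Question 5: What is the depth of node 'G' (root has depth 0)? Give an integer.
Path from root to G: A -> F -> G
Depth = number of edges = 2

Answer: 2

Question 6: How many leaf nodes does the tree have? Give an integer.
Answer: 5

Derivation:
Leaves (nodes with no children): B, D, E, G, H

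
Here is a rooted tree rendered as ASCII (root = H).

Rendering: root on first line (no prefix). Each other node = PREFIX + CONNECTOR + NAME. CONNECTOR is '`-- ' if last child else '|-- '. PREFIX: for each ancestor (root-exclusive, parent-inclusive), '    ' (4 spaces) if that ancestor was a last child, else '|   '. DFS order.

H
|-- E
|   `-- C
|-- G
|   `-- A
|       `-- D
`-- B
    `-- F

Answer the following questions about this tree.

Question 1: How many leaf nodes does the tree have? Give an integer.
Answer: 3

Derivation:
Leaves (nodes with no children): C, D, F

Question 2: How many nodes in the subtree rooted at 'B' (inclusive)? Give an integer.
Subtree rooted at B contains: B, F
Count = 2

Answer: 2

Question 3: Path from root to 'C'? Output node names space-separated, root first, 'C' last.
Walk down from root: H -> E -> C

Answer: H E C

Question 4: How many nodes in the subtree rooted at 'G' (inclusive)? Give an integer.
Answer: 3

Derivation:
Subtree rooted at G contains: A, D, G
Count = 3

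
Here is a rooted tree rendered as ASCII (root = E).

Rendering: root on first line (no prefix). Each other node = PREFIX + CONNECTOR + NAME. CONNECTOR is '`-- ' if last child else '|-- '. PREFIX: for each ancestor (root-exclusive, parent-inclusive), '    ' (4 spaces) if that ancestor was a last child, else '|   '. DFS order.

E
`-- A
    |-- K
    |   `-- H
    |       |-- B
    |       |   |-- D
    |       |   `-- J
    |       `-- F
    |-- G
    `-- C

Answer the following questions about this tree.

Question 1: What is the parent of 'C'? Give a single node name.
Scan adjacency: C appears as child of A

Answer: A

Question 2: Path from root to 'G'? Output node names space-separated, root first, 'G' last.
Walk down from root: E -> A -> G

Answer: E A G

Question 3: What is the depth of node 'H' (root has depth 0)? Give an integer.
Answer: 3

Derivation:
Path from root to H: E -> A -> K -> H
Depth = number of edges = 3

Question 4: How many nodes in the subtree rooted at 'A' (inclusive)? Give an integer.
Subtree rooted at A contains: A, B, C, D, F, G, H, J, K
Count = 9

Answer: 9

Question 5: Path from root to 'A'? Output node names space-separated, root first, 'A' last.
Answer: E A

Derivation:
Walk down from root: E -> A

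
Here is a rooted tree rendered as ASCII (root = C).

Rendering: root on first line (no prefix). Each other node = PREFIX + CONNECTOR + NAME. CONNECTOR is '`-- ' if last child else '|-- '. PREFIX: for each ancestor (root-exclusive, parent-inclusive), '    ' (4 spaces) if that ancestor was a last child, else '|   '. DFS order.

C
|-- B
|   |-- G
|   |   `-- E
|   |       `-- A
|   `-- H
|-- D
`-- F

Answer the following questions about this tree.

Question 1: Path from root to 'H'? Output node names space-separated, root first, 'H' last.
Walk down from root: C -> B -> H

Answer: C B H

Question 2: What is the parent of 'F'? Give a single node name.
Scan adjacency: F appears as child of C

Answer: C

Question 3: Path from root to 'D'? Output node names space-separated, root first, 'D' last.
Answer: C D

Derivation:
Walk down from root: C -> D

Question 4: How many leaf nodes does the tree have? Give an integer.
Leaves (nodes with no children): A, D, F, H

Answer: 4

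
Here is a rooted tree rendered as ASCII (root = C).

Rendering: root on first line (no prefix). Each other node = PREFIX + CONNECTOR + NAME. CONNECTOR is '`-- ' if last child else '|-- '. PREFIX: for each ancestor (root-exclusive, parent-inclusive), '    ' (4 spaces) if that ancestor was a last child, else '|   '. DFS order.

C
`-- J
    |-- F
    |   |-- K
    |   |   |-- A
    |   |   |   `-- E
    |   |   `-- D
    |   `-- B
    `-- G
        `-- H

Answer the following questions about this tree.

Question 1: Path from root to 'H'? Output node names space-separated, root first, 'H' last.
Answer: C J G H

Derivation:
Walk down from root: C -> J -> G -> H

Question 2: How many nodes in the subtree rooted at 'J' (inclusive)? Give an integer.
Answer: 9

Derivation:
Subtree rooted at J contains: A, B, D, E, F, G, H, J, K
Count = 9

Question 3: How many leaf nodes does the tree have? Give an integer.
Leaves (nodes with no children): B, D, E, H

Answer: 4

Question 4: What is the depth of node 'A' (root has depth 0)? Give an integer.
Path from root to A: C -> J -> F -> K -> A
Depth = number of edges = 4

Answer: 4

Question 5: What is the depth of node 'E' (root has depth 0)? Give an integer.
Path from root to E: C -> J -> F -> K -> A -> E
Depth = number of edges = 5

Answer: 5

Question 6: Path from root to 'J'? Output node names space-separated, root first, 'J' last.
Answer: C J

Derivation:
Walk down from root: C -> J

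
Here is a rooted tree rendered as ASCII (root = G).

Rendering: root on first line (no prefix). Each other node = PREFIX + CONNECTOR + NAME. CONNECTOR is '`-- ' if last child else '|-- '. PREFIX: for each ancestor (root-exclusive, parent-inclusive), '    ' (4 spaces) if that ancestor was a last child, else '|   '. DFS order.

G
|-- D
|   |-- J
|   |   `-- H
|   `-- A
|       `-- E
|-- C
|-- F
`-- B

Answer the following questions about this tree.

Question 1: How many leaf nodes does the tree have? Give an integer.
Leaves (nodes with no children): B, C, E, F, H

Answer: 5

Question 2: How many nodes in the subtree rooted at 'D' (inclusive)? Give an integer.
Subtree rooted at D contains: A, D, E, H, J
Count = 5

Answer: 5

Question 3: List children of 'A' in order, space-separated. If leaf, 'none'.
Node A's children (from adjacency): E

Answer: E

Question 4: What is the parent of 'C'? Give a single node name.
Scan adjacency: C appears as child of G

Answer: G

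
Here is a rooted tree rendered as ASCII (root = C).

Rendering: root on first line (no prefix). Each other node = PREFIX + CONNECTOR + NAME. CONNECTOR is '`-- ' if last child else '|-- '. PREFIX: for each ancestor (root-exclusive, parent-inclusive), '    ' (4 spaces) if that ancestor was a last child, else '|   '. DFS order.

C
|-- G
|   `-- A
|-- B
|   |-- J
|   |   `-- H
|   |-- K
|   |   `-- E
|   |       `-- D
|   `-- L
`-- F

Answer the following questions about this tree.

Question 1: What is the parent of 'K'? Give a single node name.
Scan adjacency: K appears as child of B

Answer: B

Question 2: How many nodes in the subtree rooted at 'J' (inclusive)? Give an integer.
Answer: 2

Derivation:
Subtree rooted at J contains: H, J
Count = 2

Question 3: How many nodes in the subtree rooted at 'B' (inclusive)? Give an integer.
Answer: 7

Derivation:
Subtree rooted at B contains: B, D, E, H, J, K, L
Count = 7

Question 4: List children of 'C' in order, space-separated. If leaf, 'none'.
Answer: G B F

Derivation:
Node C's children (from adjacency): G, B, F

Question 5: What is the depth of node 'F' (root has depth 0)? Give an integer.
Answer: 1

Derivation:
Path from root to F: C -> F
Depth = number of edges = 1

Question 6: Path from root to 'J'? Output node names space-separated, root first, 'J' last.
Answer: C B J

Derivation:
Walk down from root: C -> B -> J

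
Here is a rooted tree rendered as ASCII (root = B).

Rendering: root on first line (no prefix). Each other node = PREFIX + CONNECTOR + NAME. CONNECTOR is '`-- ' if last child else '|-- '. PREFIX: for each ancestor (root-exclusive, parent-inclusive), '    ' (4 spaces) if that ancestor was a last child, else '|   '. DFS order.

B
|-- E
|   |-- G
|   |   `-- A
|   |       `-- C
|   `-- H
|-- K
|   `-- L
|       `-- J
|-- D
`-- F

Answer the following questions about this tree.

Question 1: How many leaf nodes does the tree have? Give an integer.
Answer: 5

Derivation:
Leaves (nodes with no children): C, D, F, H, J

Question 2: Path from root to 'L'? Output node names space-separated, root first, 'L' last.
Walk down from root: B -> K -> L

Answer: B K L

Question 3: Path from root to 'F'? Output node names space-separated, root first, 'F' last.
Answer: B F

Derivation:
Walk down from root: B -> F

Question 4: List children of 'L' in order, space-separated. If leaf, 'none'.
Answer: J

Derivation:
Node L's children (from adjacency): J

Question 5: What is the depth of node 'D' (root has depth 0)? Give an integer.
Path from root to D: B -> D
Depth = number of edges = 1

Answer: 1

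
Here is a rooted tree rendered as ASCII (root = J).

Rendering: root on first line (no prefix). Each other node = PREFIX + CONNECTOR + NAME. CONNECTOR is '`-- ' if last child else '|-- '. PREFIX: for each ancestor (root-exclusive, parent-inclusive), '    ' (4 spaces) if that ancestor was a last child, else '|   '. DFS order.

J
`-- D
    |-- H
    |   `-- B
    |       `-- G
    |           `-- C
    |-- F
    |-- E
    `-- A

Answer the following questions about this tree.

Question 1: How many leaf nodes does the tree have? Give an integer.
Answer: 4

Derivation:
Leaves (nodes with no children): A, C, E, F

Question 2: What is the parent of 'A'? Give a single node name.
Scan adjacency: A appears as child of D

Answer: D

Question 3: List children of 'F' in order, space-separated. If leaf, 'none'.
Node F's children (from adjacency): (leaf)

Answer: none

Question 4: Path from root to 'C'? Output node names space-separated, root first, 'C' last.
Walk down from root: J -> D -> H -> B -> G -> C

Answer: J D H B G C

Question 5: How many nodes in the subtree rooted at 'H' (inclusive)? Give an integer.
Subtree rooted at H contains: B, C, G, H
Count = 4

Answer: 4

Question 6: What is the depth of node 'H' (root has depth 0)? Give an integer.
Answer: 2

Derivation:
Path from root to H: J -> D -> H
Depth = number of edges = 2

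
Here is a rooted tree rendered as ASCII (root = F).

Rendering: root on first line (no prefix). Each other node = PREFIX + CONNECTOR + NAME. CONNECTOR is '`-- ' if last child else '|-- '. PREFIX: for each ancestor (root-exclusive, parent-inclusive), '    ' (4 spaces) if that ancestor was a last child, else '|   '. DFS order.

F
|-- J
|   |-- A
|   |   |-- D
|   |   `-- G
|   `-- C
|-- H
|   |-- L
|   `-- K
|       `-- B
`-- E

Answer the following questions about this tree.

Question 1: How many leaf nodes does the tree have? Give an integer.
Leaves (nodes with no children): B, C, D, E, G, L

Answer: 6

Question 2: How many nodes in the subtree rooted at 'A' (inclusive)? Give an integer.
Answer: 3

Derivation:
Subtree rooted at A contains: A, D, G
Count = 3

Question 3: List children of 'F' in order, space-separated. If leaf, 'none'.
Node F's children (from adjacency): J, H, E

Answer: J H E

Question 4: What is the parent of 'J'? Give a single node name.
Answer: F

Derivation:
Scan adjacency: J appears as child of F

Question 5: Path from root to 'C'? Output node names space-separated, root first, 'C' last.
Answer: F J C

Derivation:
Walk down from root: F -> J -> C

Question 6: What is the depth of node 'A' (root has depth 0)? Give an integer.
Answer: 2

Derivation:
Path from root to A: F -> J -> A
Depth = number of edges = 2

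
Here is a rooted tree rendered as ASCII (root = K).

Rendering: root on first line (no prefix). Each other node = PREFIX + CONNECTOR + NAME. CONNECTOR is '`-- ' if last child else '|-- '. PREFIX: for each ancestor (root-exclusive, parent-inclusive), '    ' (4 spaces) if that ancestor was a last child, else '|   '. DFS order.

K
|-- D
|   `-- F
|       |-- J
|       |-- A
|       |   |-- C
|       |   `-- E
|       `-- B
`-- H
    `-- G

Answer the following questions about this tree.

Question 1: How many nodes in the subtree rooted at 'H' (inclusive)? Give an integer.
Answer: 2

Derivation:
Subtree rooted at H contains: G, H
Count = 2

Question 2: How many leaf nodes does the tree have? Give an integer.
Leaves (nodes with no children): B, C, E, G, J

Answer: 5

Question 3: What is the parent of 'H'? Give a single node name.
Scan adjacency: H appears as child of K

Answer: K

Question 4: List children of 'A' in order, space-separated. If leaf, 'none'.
Node A's children (from adjacency): C, E

Answer: C E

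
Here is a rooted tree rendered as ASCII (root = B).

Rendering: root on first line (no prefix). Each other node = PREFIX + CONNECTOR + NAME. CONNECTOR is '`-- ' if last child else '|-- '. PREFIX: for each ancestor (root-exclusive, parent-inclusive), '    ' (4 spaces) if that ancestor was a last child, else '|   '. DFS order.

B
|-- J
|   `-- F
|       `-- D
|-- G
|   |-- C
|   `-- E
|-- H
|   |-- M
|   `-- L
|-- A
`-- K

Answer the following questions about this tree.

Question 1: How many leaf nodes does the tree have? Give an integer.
Leaves (nodes with no children): A, C, D, E, K, L, M

Answer: 7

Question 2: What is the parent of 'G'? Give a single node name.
Answer: B

Derivation:
Scan adjacency: G appears as child of B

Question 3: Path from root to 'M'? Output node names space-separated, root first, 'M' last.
Walk down from root: B -> H -> M

Answer: B H M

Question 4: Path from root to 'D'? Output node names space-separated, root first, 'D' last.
Walk down from root: B -> J -> F -> D

Answer: B J F D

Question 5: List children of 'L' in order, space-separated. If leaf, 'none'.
Node L's children (from adjacency): (leaf)

Answer: none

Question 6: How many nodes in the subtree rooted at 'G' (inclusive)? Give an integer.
Answer: 3

Derivation:
Subtree rooted at G contains: C, E, G
Count = 3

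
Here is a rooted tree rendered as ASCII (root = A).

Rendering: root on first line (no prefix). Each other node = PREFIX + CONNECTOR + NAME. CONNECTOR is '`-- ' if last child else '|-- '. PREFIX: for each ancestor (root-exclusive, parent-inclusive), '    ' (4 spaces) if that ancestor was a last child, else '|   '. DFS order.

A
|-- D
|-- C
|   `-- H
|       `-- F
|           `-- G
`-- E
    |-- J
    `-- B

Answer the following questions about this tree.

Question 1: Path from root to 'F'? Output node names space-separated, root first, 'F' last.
Walk down from root: A -> C -> H -> F

Answer: A C H F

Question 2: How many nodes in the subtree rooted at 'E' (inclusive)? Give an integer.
Answer: 3

Derivation:
Subtree rooted at E contains: B, E, J
Count = 3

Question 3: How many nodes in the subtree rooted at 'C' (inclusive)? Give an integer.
Subtree rooted at C contains: C, F, G, H
Count = 4

Answer: 4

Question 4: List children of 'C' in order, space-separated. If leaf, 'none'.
Answer: H

Derivation:
Node C's children (from adjacency): H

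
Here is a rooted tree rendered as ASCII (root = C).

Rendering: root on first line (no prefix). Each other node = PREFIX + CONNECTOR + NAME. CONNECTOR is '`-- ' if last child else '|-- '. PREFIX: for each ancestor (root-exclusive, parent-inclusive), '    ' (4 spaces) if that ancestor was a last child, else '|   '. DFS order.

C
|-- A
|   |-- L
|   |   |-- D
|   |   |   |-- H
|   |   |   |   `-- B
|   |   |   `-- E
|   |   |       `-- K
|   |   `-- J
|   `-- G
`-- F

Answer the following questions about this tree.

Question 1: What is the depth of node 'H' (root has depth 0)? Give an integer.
Answer: 4

Derivation:
Path from root to H: C -> A -> L -> D -> H
Depth = number of edges = 4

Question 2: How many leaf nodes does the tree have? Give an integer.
Answer: 5

Derivation:
Leaves (nodes with no children): B, F, G, J, K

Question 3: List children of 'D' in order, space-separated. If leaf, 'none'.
Node D's children (from adjacency): H, E

Answer: H E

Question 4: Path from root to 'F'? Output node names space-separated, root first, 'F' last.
Answer: C F

Derivation:
Walk down from root: C -> F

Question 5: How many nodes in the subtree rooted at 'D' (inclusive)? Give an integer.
Answer: 5

Derivation:
Subtree rooted at D contains: B, D, E, H, K
Count = 5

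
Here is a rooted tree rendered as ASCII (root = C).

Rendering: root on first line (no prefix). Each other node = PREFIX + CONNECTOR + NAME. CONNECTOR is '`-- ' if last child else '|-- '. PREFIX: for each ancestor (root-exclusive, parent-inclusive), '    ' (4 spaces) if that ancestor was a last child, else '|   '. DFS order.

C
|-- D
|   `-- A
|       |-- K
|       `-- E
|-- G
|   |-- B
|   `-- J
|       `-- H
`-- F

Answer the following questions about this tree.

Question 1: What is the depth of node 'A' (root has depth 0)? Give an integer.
Path from root to A: C -> D -> A
Depth = number of edges = 2

Answer: 2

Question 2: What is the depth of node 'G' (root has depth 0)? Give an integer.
Answer: 1

Derivation:
Path from root to G: C -> G
Depth = number of edges = 1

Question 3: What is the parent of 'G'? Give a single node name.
Answer: C

Derivation:
Scan adjacency: G appears as child of C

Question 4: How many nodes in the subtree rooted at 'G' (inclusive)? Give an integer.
Answer: 4

Derivation:
Subtree rooted at G contains: B, G, H, J
Count = 4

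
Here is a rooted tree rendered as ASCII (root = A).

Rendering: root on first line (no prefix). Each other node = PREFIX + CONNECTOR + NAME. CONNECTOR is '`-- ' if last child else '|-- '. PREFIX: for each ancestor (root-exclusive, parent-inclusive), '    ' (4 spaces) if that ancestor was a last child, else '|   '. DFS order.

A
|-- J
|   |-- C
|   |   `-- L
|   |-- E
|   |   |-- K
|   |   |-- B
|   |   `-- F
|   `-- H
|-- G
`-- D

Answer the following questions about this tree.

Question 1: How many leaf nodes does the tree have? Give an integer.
Answer: 7

Derivation:
Leaves (nodes with no children): B, D, F, G, H, K, L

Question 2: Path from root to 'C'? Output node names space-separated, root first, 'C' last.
Answer: A J C

Derivation:
Walk down from root: A -> J -> C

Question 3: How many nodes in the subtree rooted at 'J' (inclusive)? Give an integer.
Answer: 8

Derivation:
Subtree rooted at J contains: B, C, E, F, H, J, K, L
Count = 8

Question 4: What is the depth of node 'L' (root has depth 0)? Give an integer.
Path from root to L: A -> J -> C -> L
Depth = number of edges = 3

Answer: 3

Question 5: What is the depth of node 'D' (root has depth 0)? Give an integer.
Answer: 1

Derivation:
Path from root to D: A -> D
Depth = number of edges = 1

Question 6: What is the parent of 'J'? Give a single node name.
Scan adjacency: J appears as child of A

Answer: A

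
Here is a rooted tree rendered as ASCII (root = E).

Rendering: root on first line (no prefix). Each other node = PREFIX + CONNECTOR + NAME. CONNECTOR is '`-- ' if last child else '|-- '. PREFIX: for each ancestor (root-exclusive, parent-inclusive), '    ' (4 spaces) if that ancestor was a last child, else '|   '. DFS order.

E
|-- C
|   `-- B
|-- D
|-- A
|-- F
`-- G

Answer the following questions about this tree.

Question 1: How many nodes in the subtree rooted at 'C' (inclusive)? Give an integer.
Answer: 2

Derivation:
Subtree rooted at C contains: B, C
Count = 2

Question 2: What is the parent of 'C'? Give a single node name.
Scan adjacency: C appears as child of E

Answer: E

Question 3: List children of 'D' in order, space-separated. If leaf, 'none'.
Node D's children (from adjacency): (leaf)

Answer: none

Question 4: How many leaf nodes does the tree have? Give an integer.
Leaves (nodes with no children): A, B, D, F, G

Answer: 5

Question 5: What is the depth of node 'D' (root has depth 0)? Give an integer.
Answer: 1

Derivation:
Path from root to D: E -> D
Depth = number of edges = 1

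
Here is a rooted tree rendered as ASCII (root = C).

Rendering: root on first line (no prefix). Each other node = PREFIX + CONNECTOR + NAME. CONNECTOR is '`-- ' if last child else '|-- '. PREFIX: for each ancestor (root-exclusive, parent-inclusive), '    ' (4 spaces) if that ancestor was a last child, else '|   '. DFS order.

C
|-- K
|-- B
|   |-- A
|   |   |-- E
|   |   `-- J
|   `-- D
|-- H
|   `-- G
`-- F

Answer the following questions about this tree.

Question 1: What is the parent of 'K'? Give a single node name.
Scan adjacency: K appears as child of C

Answer: C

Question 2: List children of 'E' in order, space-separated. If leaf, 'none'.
Answer: none

Derivation:
Node E's children (from adjacency): (leaf)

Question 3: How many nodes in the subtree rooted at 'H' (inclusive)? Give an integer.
Answer: 2

Derivation:
Subtree rooted at H contains: G, H
Count = 2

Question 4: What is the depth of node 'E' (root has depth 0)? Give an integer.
Path from root to E: C -> B -> A -> E
Depth = number of edges = 3

Answer: 3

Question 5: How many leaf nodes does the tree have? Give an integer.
Answer: 6

Derivation:
Leaves (nodes with no children): D, E, F, G, J, K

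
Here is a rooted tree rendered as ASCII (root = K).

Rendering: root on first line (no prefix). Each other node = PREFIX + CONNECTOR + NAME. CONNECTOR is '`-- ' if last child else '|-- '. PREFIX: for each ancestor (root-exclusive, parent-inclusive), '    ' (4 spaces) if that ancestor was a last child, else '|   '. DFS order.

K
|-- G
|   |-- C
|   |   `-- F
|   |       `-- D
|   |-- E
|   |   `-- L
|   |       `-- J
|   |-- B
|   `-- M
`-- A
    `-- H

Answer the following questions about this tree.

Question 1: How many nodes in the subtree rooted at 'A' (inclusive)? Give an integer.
Subtree rooted at A contains: A, H
Count = 2

Answer: 2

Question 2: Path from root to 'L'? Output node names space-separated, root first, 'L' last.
Answer: K G E L

Derivation:
Walk down from root: K -> G -> E -> L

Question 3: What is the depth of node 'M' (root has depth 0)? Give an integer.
Path from root to M: K -> G -> M
Depth = number of edges = 2

Answer: 2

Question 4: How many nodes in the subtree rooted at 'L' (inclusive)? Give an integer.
Subtree rooted at L contains: J, L
Count = 2

Answer: 2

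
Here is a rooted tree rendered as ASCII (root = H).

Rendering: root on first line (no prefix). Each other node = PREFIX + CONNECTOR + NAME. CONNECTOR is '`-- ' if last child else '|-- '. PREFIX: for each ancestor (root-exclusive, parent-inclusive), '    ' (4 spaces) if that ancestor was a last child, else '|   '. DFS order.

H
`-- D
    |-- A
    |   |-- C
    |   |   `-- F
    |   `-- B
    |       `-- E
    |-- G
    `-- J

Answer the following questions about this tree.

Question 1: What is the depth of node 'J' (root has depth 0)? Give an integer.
Answer: 2

Derivation:
Path from root to J: H -> D -> J
Depth = number of edges = 2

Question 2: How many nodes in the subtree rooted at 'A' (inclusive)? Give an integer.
Subtree rooted at A contains: A, B, C, E, F
Count = 5

Answer: 5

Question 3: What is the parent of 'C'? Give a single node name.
Scan adjacency: C appears as child of A

Answer: A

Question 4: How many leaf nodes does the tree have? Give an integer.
Answer: 4

Derivation:
Leaves (nodes with no children): E, F, G, J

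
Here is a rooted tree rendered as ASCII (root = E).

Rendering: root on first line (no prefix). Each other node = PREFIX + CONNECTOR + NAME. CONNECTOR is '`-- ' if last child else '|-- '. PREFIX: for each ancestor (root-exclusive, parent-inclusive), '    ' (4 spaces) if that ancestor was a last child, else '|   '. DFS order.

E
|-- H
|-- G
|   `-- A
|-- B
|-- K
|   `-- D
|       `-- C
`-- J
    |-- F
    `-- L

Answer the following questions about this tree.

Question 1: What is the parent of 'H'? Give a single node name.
Answer: E

Derivation:
Scan adjacency: H appears as child of E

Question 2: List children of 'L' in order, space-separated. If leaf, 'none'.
Node L's children (from adjacency): (leaf)

Answer: none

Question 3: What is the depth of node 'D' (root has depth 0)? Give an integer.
Answer: 2

Derivation:
Path from root to D: E -> K -> D
Depth = number of edges = 2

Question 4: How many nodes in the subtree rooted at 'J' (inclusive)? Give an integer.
Subtree rooted at J contains: F, J, L
Count = 3

Answer: 3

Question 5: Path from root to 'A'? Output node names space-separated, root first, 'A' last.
Walk down from root: E -> G -> A

Answer: E G A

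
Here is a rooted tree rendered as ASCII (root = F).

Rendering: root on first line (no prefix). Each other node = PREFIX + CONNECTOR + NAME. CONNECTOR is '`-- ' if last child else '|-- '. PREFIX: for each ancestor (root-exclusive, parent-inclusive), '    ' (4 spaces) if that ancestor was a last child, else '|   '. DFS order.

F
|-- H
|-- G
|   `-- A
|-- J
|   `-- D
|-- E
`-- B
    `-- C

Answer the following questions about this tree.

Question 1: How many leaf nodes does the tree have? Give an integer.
Leaves (nodes with no children): A, C, D, E, H

Answer: 5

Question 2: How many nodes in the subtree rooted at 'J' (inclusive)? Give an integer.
Subtree rooted at J contains: D, J
Count = 2

Answer: 2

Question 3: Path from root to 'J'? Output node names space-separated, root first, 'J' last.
Walk down from root: F -> J

Answer: F J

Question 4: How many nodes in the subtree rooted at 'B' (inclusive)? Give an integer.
Subtree rooted at B contains: B, C
Count = 2

Answer: 2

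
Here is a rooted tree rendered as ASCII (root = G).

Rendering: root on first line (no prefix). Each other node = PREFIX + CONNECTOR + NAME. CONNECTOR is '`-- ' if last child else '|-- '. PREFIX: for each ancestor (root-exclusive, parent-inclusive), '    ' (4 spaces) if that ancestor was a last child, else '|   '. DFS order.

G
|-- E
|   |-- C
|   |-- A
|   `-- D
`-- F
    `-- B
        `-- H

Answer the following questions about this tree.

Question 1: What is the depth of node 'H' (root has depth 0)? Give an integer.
Answer: 3

Derivation:
Path from root to H: G -> F -> B -> H
Depth = number of edges = 3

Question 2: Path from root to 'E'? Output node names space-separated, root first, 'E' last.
Walk down from root: G -> E

Answer: G E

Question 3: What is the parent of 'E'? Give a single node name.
Scan adjacency: E appears as child of G

Answer: G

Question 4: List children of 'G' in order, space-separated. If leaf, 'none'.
Answer: E F

Derivation:
Node G's children (from adjacency): E, F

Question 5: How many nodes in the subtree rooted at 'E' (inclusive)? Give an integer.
Answer: 4

Derivation:
Subtree rooted at E contains: A, C, D, E
Count = 4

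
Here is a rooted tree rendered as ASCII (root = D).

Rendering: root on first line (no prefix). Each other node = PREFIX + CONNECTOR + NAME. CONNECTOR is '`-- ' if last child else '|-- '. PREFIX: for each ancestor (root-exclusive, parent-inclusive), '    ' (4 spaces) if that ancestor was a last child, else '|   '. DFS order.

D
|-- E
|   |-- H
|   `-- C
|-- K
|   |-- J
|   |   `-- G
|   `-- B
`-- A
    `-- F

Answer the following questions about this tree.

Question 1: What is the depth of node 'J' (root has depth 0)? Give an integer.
Path from root to J: D -> K -> J
Depth = number of edges = 2

Answer: 2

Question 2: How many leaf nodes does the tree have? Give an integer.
Leaves (nodes with no children): B, C, F, G, H

Answer: 5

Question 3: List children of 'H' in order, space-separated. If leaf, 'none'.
Node H's children (from adjacency): (leaf)

Answer: none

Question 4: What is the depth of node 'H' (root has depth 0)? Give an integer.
Path from root to H: D -> E -> H
Depth = number of edges = 2

Answer: 2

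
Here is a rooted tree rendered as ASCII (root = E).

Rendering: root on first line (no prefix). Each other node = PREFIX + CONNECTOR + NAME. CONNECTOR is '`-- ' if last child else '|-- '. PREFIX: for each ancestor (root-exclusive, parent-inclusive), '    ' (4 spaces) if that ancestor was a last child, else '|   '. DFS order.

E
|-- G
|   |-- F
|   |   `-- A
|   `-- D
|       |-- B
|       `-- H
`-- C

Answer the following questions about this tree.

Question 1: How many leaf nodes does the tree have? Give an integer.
Answer: 4

Derivation:
Leaves (nodes with no children): A, B, C, H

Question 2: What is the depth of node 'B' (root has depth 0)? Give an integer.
Path from root to B: E -> G -> D -> B
Depth = number of edges = 3

Answer: 3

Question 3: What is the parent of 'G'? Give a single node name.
Answer: E

Derivation:
Scan adjacency: G appears as child of E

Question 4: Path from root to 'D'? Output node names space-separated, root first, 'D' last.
Walk down from root: E -> G -> D

Answer: E G D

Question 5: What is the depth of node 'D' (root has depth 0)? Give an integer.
Answer: 2

Derivation:
Path from root to D: E -> G -> D
Depth = number of edges = 2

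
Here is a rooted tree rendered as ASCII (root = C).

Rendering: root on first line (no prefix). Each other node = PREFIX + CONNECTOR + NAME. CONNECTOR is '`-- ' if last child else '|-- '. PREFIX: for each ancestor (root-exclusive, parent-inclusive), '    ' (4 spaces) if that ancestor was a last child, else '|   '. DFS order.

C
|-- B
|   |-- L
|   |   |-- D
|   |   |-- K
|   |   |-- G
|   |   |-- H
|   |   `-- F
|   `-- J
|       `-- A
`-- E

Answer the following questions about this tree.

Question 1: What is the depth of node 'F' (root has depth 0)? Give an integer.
Answer: 3

Derivation:
Path from root to F: C -> B -> L -> F
Depth = number of edges = 3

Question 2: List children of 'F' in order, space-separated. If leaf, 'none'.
Node F's children (from adjacency): (leaf)

Answer: none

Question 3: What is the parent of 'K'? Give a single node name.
Scan adjacency: K appears as child of L

Answer: L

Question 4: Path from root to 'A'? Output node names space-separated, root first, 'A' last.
Walk down from root: C -> B -> J -> A

Answer: C B J A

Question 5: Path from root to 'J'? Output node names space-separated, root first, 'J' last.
Walk down from root: C -> B -> J

Answer: C B J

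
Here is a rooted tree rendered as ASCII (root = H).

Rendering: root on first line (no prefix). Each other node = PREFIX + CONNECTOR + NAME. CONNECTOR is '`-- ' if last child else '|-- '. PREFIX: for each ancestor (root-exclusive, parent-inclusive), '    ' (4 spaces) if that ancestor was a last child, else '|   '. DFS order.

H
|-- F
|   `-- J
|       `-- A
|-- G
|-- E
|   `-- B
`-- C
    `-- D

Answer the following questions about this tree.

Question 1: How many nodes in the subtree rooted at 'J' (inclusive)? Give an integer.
Subtree rooted at J contains: A, J
Count = 2

Answer: 2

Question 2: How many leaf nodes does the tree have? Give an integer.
Leaves (nodes with no children): A, B, D, G

Answer: 4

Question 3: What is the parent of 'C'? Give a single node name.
Answer: H

Derivation:
Scan adjacency: C appears as child of H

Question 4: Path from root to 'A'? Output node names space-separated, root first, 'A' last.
Answer: H F J A

Derivation:
Walk down from root: H -> F -> J -> A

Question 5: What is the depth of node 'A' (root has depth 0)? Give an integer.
Answer: 3

Derivation:
Path from root to A: H -> F -> J -> A
Depth = number of edges = 3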